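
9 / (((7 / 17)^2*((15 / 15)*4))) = 2601 / 196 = 13.27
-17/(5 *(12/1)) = -17/60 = -0.28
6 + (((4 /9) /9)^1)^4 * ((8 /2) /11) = 2841084610 /473513931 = 6.00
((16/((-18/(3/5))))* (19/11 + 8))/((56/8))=-856/1155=-0.74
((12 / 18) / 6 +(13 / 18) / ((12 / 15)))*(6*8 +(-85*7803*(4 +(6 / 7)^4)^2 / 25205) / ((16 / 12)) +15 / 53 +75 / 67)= -362.31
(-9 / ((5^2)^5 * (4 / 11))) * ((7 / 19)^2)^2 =-237699 / 5090664062500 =-0.00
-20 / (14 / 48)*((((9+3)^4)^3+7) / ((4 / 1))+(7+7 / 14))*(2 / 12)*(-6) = 1069932053795160 / 7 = 152847436256451.43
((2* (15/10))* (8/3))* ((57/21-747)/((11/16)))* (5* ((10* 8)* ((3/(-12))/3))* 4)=266752000/231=1154770.56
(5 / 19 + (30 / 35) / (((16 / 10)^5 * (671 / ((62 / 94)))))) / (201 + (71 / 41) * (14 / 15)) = 11125410980325 / 8563304143077376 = 0.00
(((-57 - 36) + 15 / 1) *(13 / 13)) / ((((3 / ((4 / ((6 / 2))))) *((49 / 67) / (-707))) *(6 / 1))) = 351884 / 63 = 5585.46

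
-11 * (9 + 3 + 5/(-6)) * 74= -27269/3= -9089.67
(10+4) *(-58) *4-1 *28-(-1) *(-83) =-3359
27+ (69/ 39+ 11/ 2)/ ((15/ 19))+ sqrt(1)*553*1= 76597/ 130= 589.21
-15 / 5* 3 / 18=-1 / 2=-0.50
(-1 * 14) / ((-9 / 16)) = 224 / 9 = 24.89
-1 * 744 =-744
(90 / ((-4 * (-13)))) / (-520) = -9 / 2704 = -0.00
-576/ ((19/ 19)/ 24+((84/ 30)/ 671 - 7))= 46379520/ 559949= 82.83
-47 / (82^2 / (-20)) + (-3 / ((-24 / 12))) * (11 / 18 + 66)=2018339 / 20172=100.06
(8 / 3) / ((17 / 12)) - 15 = -13.12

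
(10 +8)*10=180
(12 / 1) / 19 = 12 / 19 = 0.63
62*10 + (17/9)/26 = 145097/234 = 620.07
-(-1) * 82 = 82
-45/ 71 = -0.63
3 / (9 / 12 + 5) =12 / 23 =0.52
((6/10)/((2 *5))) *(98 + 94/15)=782/125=6.26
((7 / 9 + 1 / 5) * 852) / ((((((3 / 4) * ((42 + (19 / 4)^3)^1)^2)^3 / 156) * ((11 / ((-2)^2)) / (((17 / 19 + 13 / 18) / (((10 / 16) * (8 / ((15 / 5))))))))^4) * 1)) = 388742479850417960870003867648 / 897620576227854831004767552177122728125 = 0.00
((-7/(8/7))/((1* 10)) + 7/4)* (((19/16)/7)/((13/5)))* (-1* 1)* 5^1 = -95/256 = -0.37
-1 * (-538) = 538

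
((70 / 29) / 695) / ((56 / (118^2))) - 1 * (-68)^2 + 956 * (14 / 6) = -28932137 / 12093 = -2392.47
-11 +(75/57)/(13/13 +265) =-55569/5054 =-11.00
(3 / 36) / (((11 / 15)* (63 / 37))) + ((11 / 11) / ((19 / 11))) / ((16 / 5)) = 52175 / 210672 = 0.25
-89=-89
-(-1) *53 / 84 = 53 / 84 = 0.63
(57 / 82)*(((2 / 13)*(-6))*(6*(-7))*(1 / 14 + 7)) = 101574 / 533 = 190.57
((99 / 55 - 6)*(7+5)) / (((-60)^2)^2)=-7 / 1800000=-0.00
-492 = -492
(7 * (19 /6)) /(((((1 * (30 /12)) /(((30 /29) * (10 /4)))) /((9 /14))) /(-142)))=-60705 /29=-2093.28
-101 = -101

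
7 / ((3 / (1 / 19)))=7 / 57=0.12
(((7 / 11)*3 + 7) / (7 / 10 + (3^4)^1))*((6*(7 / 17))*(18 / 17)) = 740880 / 2597243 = 0.29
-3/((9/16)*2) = -8/3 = -2.67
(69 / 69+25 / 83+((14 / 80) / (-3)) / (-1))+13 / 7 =224267 / 69720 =3.22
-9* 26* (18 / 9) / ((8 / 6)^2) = -1053 / 4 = -263.25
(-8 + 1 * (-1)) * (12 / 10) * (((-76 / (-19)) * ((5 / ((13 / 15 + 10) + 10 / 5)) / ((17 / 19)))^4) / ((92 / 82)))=-3651716595937500 / 2665340862624983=-1.37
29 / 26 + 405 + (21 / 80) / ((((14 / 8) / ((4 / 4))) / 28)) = 53341 / 130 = 410.32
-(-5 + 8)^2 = -9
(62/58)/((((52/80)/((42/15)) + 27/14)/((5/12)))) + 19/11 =20353/10527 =1.93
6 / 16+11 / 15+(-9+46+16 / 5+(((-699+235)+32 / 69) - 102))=-1446869 / 2760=-524.23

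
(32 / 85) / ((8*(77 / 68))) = 0.04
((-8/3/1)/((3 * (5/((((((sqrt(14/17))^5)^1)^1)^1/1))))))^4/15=1184787066781696/124002524820430209375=0.00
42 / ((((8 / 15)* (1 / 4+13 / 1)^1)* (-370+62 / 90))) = -14175 / 880807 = -0.02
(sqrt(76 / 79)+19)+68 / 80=2 * sqrt(1501) / 79+397 / 20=20.83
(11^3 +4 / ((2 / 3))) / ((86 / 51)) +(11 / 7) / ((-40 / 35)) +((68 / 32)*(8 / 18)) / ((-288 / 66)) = 791.28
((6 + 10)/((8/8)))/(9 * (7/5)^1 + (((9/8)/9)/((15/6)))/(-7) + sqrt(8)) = 3949120/2951369-627200 * sqrt(2)/2951369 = 1.04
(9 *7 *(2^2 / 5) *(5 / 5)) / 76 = 63 / 95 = 0.66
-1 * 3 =-3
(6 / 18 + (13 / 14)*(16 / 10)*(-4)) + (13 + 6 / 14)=821 / 105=7.82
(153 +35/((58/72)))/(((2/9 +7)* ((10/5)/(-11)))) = -564003/3770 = -149.60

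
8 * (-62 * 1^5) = -496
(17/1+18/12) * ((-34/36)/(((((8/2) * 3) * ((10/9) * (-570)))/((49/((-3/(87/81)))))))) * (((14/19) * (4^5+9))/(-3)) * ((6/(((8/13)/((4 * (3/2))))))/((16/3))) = 84020727427/748569600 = 112.24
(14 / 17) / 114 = 0.01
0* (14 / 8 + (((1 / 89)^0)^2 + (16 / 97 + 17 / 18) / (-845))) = 0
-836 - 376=-1212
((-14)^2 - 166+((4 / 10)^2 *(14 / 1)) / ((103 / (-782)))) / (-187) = -33458 / 481525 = -0.07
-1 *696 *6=-4176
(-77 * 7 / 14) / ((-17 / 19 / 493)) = 42427 / 2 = 21213.50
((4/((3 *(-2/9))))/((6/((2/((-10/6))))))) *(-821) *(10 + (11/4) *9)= -342357/10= -34235.70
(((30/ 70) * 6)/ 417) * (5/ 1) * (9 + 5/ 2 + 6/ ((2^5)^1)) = 0.36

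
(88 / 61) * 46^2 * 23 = 4282784 / 61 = 70209.57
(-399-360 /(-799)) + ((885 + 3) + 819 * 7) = 4971738 /799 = 6222.45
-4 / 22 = -2 / 11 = -0.18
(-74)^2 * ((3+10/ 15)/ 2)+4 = 10043.33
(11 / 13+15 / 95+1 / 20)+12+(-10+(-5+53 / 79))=-497607 / 390260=-1.28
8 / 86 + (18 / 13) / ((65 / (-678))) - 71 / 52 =-2284013 / 145340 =-15.71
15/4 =3.75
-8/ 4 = -2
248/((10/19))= 2356/5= 471.20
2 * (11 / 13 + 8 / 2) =126 / 13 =9.69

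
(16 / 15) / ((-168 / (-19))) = 38 / 315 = 0.12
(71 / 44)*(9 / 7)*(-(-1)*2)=639 / 154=4.15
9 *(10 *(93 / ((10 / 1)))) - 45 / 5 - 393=435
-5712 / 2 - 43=-2899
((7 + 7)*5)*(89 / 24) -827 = -6809 / 12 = -567.42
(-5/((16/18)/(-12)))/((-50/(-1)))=27/20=1.35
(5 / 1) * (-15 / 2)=-75 / 2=-37.50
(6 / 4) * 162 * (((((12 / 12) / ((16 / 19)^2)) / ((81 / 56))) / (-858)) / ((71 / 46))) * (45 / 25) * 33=-1569267 / 147680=-10.63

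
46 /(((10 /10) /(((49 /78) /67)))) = 1127 /2613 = 0.43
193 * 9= 1737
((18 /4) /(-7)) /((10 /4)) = -9 /35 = -0.26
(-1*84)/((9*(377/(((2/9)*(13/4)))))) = -0.02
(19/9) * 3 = 19/3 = 6.33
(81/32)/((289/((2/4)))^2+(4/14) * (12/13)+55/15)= 0.00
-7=-7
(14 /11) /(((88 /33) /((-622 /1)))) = -6531 /22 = -296.86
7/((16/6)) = 21/8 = 2.62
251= 251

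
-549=-549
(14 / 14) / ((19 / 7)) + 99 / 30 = 3.67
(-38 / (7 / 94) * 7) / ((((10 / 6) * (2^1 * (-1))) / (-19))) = -101802 / 5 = -20360.40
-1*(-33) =33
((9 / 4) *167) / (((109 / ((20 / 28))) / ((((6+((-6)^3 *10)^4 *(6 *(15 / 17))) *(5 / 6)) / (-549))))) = -430724383245.88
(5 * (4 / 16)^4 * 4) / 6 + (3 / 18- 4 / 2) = -233 / 128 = -1.82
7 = 7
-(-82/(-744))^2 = -1681/138384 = -0.01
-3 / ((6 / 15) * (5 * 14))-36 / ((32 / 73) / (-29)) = 133365 / 56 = 2381.52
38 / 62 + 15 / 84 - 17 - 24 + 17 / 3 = -89947 / 2604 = -34.54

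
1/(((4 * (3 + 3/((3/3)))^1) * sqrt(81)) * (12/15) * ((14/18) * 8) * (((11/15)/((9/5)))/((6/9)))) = 15/9856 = 0.00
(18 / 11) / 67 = 0.02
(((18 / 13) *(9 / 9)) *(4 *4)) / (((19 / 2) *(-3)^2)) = 64 / 247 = 0.26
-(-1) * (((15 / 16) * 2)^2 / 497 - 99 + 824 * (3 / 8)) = 6679905 / 31808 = 210.01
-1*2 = -2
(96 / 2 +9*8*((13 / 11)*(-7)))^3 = -218602381824 / 1331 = -164239204.98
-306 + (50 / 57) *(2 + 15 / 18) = -51901 / 171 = -303.51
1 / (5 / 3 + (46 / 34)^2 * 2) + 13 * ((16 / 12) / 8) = 65249 / 27714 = 2.35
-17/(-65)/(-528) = -17/34320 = -0.00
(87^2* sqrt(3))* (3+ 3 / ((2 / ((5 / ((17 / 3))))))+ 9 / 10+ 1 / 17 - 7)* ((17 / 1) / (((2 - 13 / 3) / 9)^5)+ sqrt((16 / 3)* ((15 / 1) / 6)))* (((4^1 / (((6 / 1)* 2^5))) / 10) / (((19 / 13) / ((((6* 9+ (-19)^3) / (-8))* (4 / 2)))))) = -3258679047* sqrt(10) / 51680+ 46758482588251629* sqrt(3) / 102186560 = 792351673.38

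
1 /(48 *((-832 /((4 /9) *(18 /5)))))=-1 /24960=-0.00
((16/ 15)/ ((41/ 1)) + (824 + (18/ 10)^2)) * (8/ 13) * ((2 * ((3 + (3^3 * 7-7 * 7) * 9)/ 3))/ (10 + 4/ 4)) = 17135326448/ 439725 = 38968.28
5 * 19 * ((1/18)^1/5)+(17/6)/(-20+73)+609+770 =658312/477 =1380.11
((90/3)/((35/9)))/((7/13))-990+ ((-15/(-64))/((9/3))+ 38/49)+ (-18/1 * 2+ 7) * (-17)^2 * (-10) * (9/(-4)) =-594420395/3136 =-189547.32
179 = 179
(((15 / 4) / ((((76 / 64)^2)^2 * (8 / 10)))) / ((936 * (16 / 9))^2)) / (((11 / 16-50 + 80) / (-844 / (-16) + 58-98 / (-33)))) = 375275 / 118952968849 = 0.00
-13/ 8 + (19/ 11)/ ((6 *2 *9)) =-3823/ 2376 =-1.61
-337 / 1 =-337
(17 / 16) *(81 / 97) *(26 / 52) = 1377 / 3104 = 0.44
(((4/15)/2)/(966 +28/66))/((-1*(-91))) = 11/7255430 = 0.00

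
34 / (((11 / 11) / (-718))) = -24412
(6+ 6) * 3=36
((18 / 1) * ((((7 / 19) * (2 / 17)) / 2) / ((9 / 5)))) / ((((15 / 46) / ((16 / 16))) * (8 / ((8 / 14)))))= 46 / 969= 0.05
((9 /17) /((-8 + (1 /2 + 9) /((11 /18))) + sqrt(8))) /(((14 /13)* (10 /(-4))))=-106821 /3522995 + 28314* sqrt(2) /3522995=-0.02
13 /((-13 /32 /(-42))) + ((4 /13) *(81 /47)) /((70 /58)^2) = 1006222884 /748475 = 1344.36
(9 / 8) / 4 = 9 / 32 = 0.28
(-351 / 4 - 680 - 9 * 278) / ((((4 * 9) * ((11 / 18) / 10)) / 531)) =-3156795 / 4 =-789198.75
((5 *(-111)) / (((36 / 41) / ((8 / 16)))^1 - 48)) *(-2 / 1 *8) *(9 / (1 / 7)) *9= -8601390 / 79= -108878.35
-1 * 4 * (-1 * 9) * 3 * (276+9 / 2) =30294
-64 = -64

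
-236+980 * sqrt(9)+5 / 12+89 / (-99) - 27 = 2676.52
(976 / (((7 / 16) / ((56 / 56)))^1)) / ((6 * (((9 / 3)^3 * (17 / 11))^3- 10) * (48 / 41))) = 26630648 / 6091423947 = 0.00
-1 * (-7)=7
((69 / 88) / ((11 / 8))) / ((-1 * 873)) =-23 / 35211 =-0.00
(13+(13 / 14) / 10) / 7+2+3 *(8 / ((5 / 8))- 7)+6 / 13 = 55373 / 2548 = 21.73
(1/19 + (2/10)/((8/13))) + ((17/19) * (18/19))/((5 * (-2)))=4229/14440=0.29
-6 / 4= -3 / 2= -1.50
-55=-55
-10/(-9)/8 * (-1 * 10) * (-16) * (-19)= -3800/9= -422.22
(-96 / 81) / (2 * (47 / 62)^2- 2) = 61504 / 44145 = 1.39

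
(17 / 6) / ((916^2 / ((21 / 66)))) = 0.00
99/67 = 1.48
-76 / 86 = -38 / 43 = -0.88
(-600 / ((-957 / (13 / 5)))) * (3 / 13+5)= 2720 / 319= 8.53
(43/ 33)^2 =1849/ 1089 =1.70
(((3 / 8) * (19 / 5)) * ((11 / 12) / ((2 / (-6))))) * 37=-23199 / 160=-144.99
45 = 45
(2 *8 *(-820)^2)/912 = 672400/57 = 11796.49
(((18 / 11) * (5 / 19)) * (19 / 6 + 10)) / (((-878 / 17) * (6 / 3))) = -20145 / 367004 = -0.05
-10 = -10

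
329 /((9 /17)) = 5593 /9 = 621.44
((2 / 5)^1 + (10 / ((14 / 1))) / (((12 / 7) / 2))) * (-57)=-703 / 10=-70.30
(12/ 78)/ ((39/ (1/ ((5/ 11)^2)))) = 242/ 12675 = 0.02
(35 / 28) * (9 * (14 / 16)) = 315 / 32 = 9.84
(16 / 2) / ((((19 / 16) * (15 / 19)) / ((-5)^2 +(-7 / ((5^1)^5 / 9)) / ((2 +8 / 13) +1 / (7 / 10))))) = 229954136 / 1078125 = 213.29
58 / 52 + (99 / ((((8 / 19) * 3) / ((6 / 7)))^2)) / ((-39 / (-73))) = 881017 / 10192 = 86.44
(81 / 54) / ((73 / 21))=63 / 146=0.43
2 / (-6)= -1 / 3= -0.33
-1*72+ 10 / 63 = -4526 / 63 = -71.84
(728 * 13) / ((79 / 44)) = 416416 / 79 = 5271.09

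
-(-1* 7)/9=7/9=0.78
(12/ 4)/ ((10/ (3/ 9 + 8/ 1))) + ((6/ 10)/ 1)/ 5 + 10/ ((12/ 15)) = 378/ 25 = 15.12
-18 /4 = -9 /2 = -4.50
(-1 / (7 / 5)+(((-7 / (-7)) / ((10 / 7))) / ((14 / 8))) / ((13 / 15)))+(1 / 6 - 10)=-10.09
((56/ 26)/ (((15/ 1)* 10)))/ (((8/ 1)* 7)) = 1/ 3900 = 0.00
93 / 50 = 1.86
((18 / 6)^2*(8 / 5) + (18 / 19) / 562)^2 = 147804109209 / 712623025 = 207.41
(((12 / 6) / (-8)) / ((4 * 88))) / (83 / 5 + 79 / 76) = -95 / 2359456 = -0.00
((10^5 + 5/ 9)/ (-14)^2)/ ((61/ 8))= 1800010/ 26901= 66.91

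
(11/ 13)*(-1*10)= -110/ 13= -8.46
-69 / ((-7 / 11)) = 759 / 7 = 108.43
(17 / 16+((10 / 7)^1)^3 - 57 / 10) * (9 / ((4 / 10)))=-425277 / 10976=-38.75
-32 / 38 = -16 / 19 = -0.84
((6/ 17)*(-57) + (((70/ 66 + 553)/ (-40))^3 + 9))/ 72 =-1630405336987/ 43986888000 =-37.07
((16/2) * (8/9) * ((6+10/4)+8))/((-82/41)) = -176/3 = -58.67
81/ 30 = 27/ 10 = 2.70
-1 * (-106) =106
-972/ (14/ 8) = -3888/ 7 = -555.43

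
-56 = -56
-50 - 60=-110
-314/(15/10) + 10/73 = -45814/219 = -209.20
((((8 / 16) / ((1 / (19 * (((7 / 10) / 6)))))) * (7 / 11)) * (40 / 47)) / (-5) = -931 / 7755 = -0.12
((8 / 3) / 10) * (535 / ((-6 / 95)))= -20330 / 9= -2258.89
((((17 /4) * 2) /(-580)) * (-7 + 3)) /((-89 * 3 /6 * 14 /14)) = -17 /12905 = -0.00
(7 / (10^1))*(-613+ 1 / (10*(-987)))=-6050311 / 14100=-429.10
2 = 2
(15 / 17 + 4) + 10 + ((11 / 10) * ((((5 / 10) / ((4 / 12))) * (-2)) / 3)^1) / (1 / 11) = 473 / 170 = 2.78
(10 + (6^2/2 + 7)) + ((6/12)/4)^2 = 2241/64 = 35.02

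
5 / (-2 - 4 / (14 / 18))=-7 / 10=-0.70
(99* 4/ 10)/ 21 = 66/ 35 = 1.89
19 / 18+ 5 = 109 / 18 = 6.06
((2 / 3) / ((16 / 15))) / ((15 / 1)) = 1 / 24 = 0.04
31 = 31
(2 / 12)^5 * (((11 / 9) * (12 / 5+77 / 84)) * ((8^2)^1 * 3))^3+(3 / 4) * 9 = 5371005432853 / 88573500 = 60638.97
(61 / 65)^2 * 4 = 14884 / 4225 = 3.52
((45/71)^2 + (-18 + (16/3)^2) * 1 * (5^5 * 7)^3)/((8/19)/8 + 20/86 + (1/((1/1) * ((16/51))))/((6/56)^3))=810477174523928759215/19214079001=42181421991.75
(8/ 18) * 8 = 32/ 9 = 3.56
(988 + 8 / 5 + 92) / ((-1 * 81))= -5408 / 405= -13.35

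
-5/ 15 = -0.33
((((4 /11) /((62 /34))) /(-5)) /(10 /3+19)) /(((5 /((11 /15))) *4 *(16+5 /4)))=-68 /17914125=-0.00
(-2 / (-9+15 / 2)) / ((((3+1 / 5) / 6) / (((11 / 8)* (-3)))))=-165 / 16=-10.31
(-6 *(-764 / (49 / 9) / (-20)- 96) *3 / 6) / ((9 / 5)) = 148.31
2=2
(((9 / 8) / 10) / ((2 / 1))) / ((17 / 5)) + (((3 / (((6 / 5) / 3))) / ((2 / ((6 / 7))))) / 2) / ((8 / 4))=0.82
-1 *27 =-27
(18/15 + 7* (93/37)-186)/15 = -10311/925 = -11.15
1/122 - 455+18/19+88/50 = -26209883/57950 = -452.28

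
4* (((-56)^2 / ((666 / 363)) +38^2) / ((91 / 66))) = 2369312 / 259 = 9147.92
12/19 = 0.63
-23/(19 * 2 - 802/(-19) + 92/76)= -0.28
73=73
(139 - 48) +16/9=835/9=92.78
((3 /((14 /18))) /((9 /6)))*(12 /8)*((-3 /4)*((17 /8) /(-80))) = 1377 /17920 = 0.08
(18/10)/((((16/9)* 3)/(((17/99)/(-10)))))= -51/8800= -0.01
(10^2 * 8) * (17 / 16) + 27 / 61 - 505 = 345.44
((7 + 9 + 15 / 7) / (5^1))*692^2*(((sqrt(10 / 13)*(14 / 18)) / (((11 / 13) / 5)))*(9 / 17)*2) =121631456*sqrt(130) / 187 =7416106.79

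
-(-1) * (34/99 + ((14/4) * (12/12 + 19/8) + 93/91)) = 1899517/144144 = 13.18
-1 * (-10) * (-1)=-10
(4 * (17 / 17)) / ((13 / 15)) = 60 / 13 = 4.62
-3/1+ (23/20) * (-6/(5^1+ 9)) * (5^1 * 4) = -90/7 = -12.86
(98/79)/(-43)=-98/3397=-0.03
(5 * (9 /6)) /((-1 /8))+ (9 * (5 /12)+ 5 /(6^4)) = -56.25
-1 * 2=-2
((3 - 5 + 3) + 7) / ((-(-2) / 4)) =16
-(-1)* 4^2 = 16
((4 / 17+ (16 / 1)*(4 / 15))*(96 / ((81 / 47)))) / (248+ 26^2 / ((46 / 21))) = 19855808 / 44070885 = 0.45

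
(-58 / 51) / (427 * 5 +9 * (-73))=-29 / 37689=-0.00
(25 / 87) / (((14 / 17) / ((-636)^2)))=28651800 / 203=141141.87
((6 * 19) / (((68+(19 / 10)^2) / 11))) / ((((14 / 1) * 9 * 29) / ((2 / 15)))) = 760 / 1189377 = 0.00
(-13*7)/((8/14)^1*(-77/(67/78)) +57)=-6097/387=-15.75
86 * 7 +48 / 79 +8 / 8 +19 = 49186 / 79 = 622.61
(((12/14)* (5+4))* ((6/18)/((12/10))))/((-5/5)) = -15/7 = -2.14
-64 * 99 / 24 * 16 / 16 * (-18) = 4752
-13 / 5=-2.60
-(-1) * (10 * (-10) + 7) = -93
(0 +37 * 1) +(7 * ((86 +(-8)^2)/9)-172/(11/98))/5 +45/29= -1170352/4785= -244.59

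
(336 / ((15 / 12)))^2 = 1806336 / 25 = 72253.44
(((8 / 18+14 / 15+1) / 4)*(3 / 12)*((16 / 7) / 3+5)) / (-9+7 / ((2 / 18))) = 0.02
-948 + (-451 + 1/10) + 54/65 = -181749/130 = -1398.07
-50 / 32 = -25 / 16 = -1.56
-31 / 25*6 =-7.44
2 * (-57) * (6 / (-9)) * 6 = 456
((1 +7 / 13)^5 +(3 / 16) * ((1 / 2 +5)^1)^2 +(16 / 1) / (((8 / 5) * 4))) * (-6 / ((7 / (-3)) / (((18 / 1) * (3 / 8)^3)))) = 872582904693 / 21291425792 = 40.98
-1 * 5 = -5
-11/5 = -2.20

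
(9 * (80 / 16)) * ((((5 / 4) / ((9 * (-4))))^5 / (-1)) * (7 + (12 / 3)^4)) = 4109375 / 6879707136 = 0.00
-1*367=-367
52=52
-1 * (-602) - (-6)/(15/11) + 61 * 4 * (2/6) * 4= 13976/15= 931.73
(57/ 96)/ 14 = 19/ 448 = 0.04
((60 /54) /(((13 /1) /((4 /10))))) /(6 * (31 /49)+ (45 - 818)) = -196 /4409847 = -0.00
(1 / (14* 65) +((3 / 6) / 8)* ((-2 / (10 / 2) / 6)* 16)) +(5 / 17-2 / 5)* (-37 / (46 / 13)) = 555914 / 533715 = 1.04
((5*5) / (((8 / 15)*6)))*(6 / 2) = 375 / 16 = 23.44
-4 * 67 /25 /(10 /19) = -2546 /125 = -20.37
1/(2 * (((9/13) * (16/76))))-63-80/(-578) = -59.43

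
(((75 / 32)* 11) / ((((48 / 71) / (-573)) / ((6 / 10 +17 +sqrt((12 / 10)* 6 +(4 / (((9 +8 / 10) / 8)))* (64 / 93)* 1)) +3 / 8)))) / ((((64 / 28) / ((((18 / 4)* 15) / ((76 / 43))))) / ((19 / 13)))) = -11231716.01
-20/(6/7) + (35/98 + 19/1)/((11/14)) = 43/33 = 1.30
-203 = -203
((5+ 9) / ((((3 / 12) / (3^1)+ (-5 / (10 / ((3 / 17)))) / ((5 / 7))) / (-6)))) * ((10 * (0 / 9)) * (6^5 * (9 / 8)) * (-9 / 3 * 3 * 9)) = 0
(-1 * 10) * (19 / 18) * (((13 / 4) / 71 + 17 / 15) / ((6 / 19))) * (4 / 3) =-1813303 / 34506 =-52.55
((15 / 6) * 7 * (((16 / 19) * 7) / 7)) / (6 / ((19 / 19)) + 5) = 280 / 209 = 1.34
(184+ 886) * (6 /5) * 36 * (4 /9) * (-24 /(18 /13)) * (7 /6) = -1246336 /3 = -415445.33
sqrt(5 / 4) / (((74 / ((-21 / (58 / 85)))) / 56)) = -12495 * sqrt(5) / 1073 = -26.04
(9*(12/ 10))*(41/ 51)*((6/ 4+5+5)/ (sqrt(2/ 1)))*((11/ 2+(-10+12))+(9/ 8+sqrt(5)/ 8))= 628.68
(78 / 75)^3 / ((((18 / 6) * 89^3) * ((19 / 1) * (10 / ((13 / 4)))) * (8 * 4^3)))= 28561 / 1607329320000000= 0.00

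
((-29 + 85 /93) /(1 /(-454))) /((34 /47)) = 27867428 /1581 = 17626.46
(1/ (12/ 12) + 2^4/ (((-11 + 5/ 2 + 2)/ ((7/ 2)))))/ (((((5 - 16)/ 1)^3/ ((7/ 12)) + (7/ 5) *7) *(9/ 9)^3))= 3465/ 1033721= 0.00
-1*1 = -1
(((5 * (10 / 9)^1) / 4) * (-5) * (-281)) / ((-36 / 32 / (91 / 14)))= -913250 / 81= -11274.69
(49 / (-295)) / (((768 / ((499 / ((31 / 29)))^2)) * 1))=-10261082209 / 217724160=-47.13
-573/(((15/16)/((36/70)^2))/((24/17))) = -228.22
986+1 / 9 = 8875 / 9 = 986.11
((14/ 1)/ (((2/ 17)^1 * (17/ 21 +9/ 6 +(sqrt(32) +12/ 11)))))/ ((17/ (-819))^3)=2791051858621026/ 1260666263 - 3283172396391888 * sqrt(2)/ 1260666263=-1469108.14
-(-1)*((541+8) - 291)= 258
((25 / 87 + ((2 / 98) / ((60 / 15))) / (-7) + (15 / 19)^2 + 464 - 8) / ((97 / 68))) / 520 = 334703344289 / 543369994440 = 0.62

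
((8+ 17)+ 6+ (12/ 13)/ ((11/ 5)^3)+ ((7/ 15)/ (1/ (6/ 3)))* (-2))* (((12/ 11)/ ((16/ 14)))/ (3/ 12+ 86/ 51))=5414912454/ 375907675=14.40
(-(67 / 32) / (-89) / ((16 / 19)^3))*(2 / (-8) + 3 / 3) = 1378659 / 46661632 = 0.03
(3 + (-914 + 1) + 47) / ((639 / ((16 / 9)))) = -13808 / 5751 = -2.40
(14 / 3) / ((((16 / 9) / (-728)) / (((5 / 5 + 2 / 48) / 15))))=-3185 / 24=-132.71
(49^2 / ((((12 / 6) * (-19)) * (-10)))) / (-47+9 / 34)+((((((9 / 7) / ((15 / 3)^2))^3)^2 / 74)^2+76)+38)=2218650965238666513944890298766623803 / 19484958351717685937881469726562500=113.86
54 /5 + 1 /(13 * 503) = 353111 /32695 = 10.80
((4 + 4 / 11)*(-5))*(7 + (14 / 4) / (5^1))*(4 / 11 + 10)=-19152 / 11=-1741.09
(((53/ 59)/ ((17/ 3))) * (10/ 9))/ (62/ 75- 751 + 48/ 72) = -13250/ 56381639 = -0.00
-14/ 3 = -4.67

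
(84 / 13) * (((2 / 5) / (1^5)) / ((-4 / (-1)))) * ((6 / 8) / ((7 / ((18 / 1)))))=81 / 65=1.25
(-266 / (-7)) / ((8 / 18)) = 171 / 2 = 85.50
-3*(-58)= 174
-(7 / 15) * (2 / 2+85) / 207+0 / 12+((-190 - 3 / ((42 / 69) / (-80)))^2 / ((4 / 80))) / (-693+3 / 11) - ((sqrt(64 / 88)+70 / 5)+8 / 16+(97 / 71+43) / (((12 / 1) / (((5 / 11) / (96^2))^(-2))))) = -4170146873546586257 / 2743782930 - 2 * sqrt(22) / 11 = -1519853057.72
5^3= 125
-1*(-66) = 66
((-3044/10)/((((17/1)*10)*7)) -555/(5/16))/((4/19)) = -100402859/11900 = -8437.22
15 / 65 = 3 / 13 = 0.23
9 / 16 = 0.56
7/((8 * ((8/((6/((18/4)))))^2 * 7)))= 1/288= 0.00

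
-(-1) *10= 10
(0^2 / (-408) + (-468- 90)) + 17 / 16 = -8911 / 16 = -556.94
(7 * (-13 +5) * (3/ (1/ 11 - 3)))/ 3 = 77/ 4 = 19.25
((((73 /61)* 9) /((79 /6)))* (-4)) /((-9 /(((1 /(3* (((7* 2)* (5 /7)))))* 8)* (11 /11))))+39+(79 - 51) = 1616701 /24095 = 67.10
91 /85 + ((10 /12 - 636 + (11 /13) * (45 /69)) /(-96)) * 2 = 104608607 /7319520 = 14.29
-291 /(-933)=97 /311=0.31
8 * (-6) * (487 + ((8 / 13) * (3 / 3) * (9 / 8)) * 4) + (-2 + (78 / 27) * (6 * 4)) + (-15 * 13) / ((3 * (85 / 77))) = -15580813 / 663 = -23500.47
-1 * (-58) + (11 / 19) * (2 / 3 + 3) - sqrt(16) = 56.12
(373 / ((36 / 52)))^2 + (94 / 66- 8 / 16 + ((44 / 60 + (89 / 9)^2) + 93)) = 2588122819 / 8910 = 290473.94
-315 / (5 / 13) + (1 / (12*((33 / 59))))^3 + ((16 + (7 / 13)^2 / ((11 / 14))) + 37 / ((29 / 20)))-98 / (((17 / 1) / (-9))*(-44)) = -4026803132183233 / 5173913714112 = -778.29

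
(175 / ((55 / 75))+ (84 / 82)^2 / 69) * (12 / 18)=67664562 / 425293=159.10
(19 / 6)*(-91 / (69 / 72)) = -6916 / 23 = -300.70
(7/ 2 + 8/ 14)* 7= 57/ 2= 28.50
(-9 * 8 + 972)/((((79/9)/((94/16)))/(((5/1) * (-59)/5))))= -5615325/158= -35540.03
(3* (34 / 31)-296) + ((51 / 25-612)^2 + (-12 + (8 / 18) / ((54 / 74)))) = 1750231819783 / 4708125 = 371747.10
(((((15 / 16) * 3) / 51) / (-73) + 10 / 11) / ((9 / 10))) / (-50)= -39679 / 1965744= -0.02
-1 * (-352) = 352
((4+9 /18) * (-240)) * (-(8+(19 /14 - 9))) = 2700 /7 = 385.71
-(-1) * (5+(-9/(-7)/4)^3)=110489/21952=5.03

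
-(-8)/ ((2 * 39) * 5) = 4/ 195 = 0.02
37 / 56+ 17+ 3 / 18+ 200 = 36595 / 168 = 217.83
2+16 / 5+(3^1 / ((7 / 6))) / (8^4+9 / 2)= 1492762 / 287035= 5.20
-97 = -97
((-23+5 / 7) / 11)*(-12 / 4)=468 / 77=6.08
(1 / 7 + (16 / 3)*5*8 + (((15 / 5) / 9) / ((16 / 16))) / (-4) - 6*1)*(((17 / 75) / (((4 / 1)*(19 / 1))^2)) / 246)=98719 / 2983881600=0.00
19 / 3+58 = 193 / 3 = 64.33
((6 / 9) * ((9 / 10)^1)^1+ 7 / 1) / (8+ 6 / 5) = 19 / 23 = 0.83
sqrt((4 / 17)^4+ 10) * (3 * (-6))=-18 * sqrt(835466) / 289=-56.93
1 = 1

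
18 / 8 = 9 / 4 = 2.25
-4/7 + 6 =38/7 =5.43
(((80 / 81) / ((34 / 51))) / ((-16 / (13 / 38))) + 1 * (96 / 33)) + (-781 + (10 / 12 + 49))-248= -22036801 / 22572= -976.29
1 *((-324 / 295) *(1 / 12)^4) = -1 / 18880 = -0.00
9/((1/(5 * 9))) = 405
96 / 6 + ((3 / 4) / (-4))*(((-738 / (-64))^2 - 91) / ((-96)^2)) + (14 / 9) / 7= 2449344605 / 150994944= 16.22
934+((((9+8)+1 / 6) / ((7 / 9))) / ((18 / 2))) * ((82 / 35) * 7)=102293 / 105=974.22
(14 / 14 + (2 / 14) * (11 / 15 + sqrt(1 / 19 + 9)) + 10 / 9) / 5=2 * sqrt(817) / 665 + 698 / 1575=0.53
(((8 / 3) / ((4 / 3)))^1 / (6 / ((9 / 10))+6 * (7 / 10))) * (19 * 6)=20.98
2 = 2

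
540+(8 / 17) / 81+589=1554641 / 1377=1129.01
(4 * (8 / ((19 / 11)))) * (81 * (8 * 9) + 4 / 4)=108064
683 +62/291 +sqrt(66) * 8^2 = 64 * sqrt(66) +198815/291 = 1203.15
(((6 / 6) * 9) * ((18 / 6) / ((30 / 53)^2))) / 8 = 8427 / 800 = 10.53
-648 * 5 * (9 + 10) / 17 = -61560 / 17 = -3621.18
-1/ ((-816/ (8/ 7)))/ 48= 1/ 34272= 0.00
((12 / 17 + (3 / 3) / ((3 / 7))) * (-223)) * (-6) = 69130 / 17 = 4066.47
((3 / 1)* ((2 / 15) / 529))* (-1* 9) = -18 / 2645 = -0.01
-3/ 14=-0.21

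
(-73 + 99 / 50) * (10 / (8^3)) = -3551 / 2560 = -1.39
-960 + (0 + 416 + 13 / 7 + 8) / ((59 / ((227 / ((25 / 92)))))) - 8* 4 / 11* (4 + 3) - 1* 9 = 572440269 / 113575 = 5040.20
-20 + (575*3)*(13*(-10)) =-224270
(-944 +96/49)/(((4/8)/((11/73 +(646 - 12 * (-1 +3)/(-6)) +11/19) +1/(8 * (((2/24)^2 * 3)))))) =-84092810880/67963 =-1237332.24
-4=-4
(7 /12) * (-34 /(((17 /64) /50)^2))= -35840000 /51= -702745.10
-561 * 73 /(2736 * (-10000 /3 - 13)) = 13651 /3051856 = 0.00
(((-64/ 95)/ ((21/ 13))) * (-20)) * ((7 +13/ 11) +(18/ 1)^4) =1281086976/ 1463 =875657.54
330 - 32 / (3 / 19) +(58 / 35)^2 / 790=184845296 / 1451625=127.34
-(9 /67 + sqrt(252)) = -6 * sqrt(7) - 9 /67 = -16.01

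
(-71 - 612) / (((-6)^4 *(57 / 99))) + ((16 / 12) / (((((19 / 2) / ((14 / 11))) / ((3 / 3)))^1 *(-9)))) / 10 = -138037 / 150480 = -0.92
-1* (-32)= 32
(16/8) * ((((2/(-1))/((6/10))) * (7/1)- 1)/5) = -146/15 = -9.73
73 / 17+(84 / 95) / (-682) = 2364121 / 550715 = 4.29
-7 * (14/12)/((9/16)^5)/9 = -25690112/1594323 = -16.11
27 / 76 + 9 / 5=819 / 380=2.16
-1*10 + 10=0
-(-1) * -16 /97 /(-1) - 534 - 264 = -77390 /97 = -797.84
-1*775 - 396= -1171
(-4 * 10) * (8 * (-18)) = 5760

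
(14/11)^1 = 14/11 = 1.27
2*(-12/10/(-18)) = 2/15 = 0.13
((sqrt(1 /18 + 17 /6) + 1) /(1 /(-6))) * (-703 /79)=4218 /79 + 1406 * sqrt(26) /79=144.14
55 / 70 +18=263 / 14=18.79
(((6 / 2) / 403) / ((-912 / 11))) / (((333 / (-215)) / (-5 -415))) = -82775 / 3399708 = -0.02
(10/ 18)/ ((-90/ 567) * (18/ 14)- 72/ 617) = -151165/ 87282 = -1.73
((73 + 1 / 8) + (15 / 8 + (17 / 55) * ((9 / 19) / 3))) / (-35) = -78426 / 36575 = -2.14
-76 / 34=-38 / 17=-2.24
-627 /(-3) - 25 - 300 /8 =293 /2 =146.50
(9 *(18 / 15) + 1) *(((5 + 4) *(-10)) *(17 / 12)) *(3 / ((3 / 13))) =-39117 / 2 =-19558.50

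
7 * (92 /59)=644 /59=10.92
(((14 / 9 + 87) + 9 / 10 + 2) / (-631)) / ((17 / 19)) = -156389 / 965430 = -0.16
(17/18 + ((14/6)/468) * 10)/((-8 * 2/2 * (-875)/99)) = 3839/273000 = 0.01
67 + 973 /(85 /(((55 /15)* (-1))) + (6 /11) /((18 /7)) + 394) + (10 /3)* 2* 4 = 3536891 /36732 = 96.29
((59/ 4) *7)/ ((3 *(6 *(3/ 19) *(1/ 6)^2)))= 7847/ 6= 1307.83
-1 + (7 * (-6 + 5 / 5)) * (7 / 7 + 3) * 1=-141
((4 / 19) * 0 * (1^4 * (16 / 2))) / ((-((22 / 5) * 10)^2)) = 0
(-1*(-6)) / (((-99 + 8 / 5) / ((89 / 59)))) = -2670 / 28733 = -0.09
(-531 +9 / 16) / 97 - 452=-709991 / 1552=-457.47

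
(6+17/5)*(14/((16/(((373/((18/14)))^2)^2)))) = 15290559788006489/262440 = 58263068846.24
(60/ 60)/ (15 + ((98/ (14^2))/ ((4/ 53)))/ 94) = 752/ 11333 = 0.07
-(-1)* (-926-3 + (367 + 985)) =423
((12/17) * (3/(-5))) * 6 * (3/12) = -54/85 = -0.64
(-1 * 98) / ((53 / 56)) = -5488 / 53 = -103.55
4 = 4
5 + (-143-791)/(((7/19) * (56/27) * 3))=-78877/196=-402.43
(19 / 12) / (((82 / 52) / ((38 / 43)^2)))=178334 / 227427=0.78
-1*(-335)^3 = 37595375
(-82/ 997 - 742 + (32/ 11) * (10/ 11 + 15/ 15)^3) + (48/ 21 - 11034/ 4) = -710772172727/ 204359078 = -3478.06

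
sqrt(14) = 3.74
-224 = -224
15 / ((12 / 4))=5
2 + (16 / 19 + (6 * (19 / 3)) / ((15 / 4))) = 3698 / 285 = 12.98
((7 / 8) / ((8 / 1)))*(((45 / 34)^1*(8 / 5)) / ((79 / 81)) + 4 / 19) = 53179 / 204136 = 0.26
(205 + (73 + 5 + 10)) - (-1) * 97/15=4492/15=299.47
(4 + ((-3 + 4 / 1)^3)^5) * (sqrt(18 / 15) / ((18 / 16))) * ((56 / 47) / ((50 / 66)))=4928 * sqrt(30) / 3525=7.66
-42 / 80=-21 / 40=-0.52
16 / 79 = 0.20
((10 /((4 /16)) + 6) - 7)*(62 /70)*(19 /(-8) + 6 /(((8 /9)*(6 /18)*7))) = 35061 /1960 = 17.89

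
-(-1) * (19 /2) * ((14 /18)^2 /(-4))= -931 /648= -1.44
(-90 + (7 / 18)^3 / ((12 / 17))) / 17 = -6292729 / 1189728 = -5.29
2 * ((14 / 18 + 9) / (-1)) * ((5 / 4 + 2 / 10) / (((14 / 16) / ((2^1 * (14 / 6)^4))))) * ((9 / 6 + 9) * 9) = -24509408 / 135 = -181551.17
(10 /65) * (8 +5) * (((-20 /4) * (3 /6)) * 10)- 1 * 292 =-342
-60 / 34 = -30 / 17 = -1.76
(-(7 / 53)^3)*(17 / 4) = -0.01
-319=-319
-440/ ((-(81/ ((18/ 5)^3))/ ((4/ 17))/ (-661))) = -16752384/ 425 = -39417.37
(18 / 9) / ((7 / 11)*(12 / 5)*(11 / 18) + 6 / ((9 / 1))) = 5 / 4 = 1.25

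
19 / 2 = 9.50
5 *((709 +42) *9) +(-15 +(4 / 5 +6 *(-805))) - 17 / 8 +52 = 29000.68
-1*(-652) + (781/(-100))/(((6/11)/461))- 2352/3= -4039651/600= -6732.75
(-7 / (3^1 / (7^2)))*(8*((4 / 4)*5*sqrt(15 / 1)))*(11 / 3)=-150920*sqrt(15) / 9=-64945.63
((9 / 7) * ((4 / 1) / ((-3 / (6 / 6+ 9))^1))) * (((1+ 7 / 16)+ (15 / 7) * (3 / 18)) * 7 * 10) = -15075 / 7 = -2153.57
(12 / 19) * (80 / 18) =160 / 57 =2.81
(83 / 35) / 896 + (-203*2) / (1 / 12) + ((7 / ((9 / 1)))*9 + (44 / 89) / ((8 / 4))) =-13577712293 / 2791040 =-4864.75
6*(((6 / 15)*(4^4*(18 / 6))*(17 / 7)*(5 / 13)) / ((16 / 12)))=117504 / 91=1291.25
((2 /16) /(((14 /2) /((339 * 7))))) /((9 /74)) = 4181 /12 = 348.42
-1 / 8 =-0.12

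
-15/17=-0.88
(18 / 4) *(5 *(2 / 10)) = 9 / 2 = 4.50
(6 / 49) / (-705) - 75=-863627 / 11515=-75.00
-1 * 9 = -9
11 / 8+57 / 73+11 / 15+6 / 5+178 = 1595101 / 8760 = 182.09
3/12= 1/4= 0.25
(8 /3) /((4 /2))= 4 /3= 1.33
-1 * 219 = -219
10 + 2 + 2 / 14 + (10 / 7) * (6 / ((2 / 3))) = 25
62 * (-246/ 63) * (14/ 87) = -10168/ 261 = -38.96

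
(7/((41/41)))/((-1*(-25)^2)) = -7/625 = -0.01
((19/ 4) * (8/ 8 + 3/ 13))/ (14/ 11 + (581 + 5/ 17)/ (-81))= -3553/ 3588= -0.99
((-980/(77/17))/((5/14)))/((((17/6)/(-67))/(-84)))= -1203368.73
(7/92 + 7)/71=651/6532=0.10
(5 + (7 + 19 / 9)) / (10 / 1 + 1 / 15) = 635 / 453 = 1.40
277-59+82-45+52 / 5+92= 1787 / 5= 357.40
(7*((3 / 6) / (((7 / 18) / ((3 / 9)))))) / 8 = 3 / 8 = 0.38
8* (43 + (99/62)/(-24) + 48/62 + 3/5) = 109883/310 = 354.46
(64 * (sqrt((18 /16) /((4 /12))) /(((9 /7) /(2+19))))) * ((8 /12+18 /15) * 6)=43904 * sqrt(6) /5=21508.48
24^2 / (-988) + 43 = 10477 / 247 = 42.42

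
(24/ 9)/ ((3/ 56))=448/ 9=49.78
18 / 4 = 9 / 2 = 4.50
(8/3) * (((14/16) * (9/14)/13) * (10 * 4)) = 60/13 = 4.62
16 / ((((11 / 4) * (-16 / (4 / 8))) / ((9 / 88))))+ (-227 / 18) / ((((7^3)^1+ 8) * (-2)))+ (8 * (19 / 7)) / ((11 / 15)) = 79226033 / 2675673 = 29.61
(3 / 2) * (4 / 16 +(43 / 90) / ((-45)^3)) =4100539 / 10935000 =0.37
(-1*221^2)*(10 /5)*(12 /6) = -195364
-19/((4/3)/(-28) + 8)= -399/167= -2.39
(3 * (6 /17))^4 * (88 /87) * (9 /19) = 27713664 /46020071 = 0.60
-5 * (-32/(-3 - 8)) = -160/11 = -14.55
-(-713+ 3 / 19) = 13544 / 19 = 712.84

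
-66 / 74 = -33 / 37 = -0.89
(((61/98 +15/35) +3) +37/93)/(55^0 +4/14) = 40547/11718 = 3.46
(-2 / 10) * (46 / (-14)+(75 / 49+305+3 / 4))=-59583 / 980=-60.80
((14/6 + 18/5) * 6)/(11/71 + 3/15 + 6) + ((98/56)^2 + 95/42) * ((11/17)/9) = 14460211/2416176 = 5.98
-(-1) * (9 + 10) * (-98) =-1862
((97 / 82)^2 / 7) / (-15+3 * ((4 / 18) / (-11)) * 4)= -0.01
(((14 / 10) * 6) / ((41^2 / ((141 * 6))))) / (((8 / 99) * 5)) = 879417 / 84050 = 10.46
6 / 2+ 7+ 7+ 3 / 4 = 71 / 4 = 17.75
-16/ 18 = -8/ 9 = -0.89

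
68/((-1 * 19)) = -68/19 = -3.58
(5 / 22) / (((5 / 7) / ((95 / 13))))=665 / 286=2.33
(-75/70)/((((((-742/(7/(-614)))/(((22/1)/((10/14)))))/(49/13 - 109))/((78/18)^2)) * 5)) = 16302/81355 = 0.20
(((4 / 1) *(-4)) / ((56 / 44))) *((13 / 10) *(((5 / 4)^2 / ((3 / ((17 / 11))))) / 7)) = -1105 / 588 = -1.88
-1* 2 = -2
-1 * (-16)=16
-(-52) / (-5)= -52 / 5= -10.40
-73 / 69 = -1.06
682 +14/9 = 6152/9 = 683.56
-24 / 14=-12 / 7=-1.71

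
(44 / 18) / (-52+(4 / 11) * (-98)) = -121 / 4338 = -0.03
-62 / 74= -31 / 37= -0.84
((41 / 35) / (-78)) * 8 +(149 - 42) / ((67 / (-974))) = -142268558 / 91455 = -1555.61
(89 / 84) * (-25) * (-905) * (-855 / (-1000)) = 4591065 / 224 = 20495.83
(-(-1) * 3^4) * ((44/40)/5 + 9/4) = 20007/100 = 200.07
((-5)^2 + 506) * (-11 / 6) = -1947 / 2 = -973.50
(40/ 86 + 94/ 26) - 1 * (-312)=316.08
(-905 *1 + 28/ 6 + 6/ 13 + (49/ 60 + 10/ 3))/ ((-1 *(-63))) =-99809/ 7020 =-14.22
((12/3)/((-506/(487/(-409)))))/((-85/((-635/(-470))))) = -61849/413390615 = -0.00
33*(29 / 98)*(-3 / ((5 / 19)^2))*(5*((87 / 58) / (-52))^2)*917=-1221952149 / 757120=-1613.95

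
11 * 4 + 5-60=-11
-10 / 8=-1.25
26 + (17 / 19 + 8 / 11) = 5773 / 209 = 27.62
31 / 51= 0.61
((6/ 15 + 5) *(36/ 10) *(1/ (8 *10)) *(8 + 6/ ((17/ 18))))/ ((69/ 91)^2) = 13638807/ 2248250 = 6.07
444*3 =1332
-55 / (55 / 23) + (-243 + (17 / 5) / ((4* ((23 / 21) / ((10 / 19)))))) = -232127 / 874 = -265.59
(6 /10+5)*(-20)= -112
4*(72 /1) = 288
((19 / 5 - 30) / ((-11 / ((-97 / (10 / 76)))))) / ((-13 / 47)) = 22694702 / 3575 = 6348.17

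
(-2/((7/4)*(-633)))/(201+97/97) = 4/447531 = 0.00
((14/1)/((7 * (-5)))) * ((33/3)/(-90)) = 11/225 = 0.05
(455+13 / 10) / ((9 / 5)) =507 / 2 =253.50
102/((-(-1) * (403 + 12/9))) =306/1213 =0.25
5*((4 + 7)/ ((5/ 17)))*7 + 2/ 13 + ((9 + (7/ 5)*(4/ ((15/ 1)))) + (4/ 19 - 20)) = 24059116/ 18525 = 1298.74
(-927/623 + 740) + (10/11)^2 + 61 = 60331916/75383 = 800.34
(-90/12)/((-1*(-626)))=-15/1252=-0.01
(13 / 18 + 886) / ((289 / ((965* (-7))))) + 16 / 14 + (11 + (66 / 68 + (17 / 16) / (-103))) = -621492728047 / 30005136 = -20712.88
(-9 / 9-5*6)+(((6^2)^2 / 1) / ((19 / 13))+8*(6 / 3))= 16563 / 19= 871.74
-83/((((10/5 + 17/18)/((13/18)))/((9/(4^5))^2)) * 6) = -29133/111149056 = -0.00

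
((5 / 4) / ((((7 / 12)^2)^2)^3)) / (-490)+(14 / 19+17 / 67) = -563535188966147 / 863377971736777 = -0.65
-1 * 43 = -43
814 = 814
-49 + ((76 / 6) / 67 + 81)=6470 / 201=32.19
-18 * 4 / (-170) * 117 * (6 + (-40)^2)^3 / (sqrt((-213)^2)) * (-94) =-546677984039616 / 6035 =-90584587247.66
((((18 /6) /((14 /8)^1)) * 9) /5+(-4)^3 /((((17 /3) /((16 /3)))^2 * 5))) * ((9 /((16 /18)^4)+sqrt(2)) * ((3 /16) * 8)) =-3696880743 /20715520- 125214 * sqrt(2) /10115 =-195.97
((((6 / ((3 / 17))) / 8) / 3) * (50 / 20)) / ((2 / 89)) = 7565 / 48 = 157.60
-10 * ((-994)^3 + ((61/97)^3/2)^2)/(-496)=-16361365797639543474915/826308228889568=-19800560.16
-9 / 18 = -1 / 2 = -0.50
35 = 35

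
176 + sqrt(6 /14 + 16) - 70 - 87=sqrt(805) /7 + 19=23.05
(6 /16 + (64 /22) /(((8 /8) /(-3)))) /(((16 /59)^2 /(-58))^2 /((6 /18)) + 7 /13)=-97372144242555 /6277527800104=-15.51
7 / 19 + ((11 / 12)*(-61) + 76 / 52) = -160313 / 2964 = -54.09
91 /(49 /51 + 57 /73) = 338793 /6484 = 52.25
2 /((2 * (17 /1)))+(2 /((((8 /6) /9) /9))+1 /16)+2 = 33625 /272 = 123.62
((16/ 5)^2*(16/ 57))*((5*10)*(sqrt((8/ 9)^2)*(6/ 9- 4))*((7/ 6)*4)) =-9175040/ 4617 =-1987.23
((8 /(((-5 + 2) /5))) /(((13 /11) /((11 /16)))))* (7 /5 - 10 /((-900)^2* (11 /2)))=-6860689 /631800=-10.86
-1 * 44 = -44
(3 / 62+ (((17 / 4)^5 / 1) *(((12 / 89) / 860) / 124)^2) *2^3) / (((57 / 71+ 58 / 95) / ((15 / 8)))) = 141115007073121911 / 2198314600888352768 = 0.06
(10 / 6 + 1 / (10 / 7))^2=5041 / 900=5.60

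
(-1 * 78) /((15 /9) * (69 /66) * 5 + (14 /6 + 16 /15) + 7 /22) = -12870 /2051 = -6.27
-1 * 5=-5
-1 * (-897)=897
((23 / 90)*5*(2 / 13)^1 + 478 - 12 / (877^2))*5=215159985085 / 89988093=2390.98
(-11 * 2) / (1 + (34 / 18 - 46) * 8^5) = 198 / 13008887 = 0.00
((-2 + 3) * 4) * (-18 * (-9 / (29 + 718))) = 72 / 83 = 0.87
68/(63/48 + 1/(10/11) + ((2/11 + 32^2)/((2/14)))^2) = 658240/497537226873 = 0.00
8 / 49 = 0.16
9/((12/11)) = 33/4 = 8.25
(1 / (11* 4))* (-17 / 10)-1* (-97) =96.96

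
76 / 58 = 38 / 29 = 1.31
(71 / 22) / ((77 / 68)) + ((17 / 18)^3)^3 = 579283258341311 / 168010318941696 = 3.45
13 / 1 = 13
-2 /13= -0.15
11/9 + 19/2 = 193/18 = 10.72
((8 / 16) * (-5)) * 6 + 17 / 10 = -13.30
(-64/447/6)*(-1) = 32/1341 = 0.02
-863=-863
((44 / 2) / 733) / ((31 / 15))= 330 / 22723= 0.01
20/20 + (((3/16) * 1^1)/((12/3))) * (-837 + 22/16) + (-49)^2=1209769/512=2362.83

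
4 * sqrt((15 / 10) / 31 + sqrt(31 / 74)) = 2 * sqrt(254634 + 71114 * sqrt(2294)) / 1147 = 3.34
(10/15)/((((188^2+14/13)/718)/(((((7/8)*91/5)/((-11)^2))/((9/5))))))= 2972879/3002281524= 0.00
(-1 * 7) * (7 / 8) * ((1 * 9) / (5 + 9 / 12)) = -441 / 46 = -9.59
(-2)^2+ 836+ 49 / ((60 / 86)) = 27307 / 30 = 910.23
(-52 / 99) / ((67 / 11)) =-52 / 603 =-0.09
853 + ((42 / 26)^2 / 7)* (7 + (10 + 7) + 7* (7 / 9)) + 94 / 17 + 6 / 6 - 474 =1139161 / 2873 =396.51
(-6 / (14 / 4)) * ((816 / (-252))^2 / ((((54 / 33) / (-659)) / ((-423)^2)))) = 444265809504 / 343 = 1295235596.22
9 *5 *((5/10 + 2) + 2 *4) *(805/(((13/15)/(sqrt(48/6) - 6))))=-1391939.29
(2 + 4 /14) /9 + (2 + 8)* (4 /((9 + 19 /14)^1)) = 7520 /1827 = 4.12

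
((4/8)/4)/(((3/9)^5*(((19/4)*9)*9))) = 3/38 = 0.08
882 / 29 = 30.41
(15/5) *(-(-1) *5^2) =75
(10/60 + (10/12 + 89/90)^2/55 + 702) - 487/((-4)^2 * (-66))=2504380793/3564000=702.69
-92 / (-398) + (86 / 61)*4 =71262 / 12139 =5.87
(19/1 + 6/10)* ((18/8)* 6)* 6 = 7938/5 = 1587.60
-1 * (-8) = 8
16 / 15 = 1.07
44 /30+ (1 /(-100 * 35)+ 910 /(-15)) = -207201 /3500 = -59.20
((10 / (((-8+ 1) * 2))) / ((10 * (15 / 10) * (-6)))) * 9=1 / 14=0.07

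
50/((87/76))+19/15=6517/145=44.94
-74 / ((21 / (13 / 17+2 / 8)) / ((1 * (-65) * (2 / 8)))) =55315 / 952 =58.10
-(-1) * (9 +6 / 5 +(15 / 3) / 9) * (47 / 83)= 22748 / 3735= 6.09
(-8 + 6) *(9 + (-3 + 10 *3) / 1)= -72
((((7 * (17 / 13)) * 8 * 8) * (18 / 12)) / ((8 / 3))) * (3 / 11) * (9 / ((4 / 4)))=115668 / 143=808.87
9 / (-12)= -3 / 4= -0.75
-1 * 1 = -1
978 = 978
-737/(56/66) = -24321/28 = -868.61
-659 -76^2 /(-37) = -18607 /37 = -502.89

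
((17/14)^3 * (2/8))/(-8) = -4913/87808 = -0.06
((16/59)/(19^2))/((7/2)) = 32/149093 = 0.00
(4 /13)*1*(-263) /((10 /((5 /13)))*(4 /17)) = -4471 /338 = -13.23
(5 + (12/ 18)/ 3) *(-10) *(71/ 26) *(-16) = 266960/ 117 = 2281.71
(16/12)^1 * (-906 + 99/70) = -42214/35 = -1206.11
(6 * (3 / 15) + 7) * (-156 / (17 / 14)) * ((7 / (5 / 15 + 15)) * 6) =-2885.56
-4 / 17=-0.24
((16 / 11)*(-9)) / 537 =-48 / 1969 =-0.02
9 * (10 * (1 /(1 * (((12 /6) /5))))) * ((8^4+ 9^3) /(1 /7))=7599375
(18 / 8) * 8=18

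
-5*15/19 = -75/19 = -3.95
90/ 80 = 9/ 8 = 1.12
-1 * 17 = -17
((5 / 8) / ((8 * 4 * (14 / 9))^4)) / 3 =10935 / 322256764928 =0.00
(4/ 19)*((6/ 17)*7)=168/ 323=0.52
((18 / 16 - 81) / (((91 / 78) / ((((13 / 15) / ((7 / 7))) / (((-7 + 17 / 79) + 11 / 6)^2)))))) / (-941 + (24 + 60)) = 0.00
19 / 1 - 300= -281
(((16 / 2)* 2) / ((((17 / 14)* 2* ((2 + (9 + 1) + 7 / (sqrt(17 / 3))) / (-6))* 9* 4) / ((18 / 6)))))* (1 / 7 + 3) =-704 / 767 + 1232* sqrt(51) / 39117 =-0.69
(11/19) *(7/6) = 77/114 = 0.68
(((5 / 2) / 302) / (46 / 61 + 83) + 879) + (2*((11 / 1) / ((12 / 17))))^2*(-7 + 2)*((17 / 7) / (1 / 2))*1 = -1471743700561 / 64802556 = -22711.20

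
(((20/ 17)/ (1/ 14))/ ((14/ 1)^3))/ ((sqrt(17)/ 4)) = 20 * sqrt(17)/ 14161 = 0.01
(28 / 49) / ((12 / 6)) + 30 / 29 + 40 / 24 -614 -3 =-373934 / 609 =-614.01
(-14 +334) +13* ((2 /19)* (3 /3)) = 321.37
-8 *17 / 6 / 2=-34 / 3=-11.33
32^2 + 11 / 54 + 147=63245 / 54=1171.20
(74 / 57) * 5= 370 / 57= 6.49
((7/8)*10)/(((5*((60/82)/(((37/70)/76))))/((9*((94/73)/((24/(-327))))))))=-23314773/8876800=-2.63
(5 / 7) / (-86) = -5 / 602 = -0.01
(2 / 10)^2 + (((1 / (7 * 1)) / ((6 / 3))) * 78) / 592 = 0.05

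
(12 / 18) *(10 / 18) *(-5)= -1.85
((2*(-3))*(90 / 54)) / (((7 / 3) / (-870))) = 26100 / 7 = 3728.57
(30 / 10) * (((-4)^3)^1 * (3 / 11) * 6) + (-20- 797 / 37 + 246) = -44657 / 407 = -109.72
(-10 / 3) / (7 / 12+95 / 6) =-40 / 197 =-0.20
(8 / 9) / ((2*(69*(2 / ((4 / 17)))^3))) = 32 / 3050973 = 0.00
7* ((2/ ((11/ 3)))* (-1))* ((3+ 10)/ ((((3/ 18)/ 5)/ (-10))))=163800/ 11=14890.91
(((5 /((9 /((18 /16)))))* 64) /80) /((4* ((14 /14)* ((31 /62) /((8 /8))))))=1 /4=0.25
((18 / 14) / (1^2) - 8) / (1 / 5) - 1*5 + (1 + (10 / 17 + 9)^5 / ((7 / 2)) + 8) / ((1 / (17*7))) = 1611494244869 / 584647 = 2756354.25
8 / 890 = 0.01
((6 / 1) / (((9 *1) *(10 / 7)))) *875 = 1225 / 3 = 408.33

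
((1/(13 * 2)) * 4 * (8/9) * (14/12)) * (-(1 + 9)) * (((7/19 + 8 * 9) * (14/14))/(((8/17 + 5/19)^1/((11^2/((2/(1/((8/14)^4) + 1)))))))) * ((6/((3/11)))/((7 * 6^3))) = -413324580625/287494272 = -1437.68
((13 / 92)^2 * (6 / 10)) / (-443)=-507 / 18747760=-0.00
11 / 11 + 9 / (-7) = -2 / 7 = -0.29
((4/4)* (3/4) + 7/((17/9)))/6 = 101/136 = 0.74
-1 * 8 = -8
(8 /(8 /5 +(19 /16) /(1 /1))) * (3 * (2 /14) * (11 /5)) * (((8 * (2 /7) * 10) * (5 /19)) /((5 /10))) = 6758400 /207613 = 32.55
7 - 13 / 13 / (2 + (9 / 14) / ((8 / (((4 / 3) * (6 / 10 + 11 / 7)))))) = 3584 / 547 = 6.55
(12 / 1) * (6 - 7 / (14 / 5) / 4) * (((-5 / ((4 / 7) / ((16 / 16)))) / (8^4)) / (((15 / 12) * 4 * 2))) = -903 / 65536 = -0.01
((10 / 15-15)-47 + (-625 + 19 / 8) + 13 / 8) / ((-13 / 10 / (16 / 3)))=327520 / 117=2799.32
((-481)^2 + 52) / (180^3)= 231413 / 5832000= 0.04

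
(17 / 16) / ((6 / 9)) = 51 / 32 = 1.59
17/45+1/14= 283/630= 0.45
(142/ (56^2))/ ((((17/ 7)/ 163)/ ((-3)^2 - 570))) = -381909/ 224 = -1704.95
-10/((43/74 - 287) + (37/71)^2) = 3730340/106742689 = 0.03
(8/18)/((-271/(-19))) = 76/2439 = 0.03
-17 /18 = -0.94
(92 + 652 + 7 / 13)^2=93683041 / 169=554337.52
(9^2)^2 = 6561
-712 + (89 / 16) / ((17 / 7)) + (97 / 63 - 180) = -15219679 / 17136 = -888.17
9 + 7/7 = 10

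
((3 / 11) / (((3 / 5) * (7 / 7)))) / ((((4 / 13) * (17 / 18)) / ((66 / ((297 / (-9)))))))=-585 / 187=-3.13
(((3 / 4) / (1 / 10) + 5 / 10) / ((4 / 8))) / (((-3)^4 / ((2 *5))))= 160 / 81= 1.98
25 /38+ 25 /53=2275 /2014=1.13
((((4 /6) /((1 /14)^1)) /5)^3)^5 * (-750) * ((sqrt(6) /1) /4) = -2548827677619195478016 * sqrt(6) /1167717041015625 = -5346609.69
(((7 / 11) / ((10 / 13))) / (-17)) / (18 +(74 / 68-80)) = 91 / 113905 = 0.00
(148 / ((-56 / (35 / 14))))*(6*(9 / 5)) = -999 / 14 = -71.36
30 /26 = 15 /13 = 1.15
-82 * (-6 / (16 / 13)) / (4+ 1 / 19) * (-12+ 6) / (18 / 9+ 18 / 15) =-455715 / 2464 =-184.95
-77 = -77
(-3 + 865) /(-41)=-21.02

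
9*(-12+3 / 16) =-1701 / 16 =-106.31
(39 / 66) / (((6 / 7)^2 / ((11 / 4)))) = 637 / 288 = 2.21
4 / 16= 1 / 4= 0.25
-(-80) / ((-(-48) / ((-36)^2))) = 2160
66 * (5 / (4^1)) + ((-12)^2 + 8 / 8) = 455 / 2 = 227.50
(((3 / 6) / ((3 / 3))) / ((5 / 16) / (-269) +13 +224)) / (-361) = -2152 / 368235523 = -0.00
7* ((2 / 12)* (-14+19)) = 5.83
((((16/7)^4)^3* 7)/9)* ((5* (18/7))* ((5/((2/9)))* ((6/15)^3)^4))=10376293541461622784/135168820322265625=76.77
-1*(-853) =853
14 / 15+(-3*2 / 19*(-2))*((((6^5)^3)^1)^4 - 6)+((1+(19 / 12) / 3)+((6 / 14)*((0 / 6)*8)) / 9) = 105567144438288796176937144911353144349827436375617 / 3420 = 30867586093066899466940690000000000000000000000.00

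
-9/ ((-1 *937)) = 9/ 937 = 0.01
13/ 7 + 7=62/ 7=8.86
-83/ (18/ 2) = -83/ 9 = -9.22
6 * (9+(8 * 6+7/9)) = 1040/3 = 346.67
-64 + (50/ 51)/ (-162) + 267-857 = -2701699/ 4131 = -654.01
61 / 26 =2.35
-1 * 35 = -35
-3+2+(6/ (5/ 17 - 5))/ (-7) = -229/ 280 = -0.82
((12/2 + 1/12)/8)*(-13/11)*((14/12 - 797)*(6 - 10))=-4531475/1584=-2860.78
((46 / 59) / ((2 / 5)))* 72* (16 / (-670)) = -13248 / 3953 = -3.35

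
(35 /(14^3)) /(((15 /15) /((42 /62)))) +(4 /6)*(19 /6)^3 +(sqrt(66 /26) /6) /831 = sqrt(429) /64818 +2978021 /140616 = 21.18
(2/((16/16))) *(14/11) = 28/11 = 2.55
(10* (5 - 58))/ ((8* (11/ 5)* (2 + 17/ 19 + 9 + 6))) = -1.68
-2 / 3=-0.67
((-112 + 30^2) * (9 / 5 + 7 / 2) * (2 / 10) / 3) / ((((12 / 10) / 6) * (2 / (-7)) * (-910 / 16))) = 83528 / 975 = 85.67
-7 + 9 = 2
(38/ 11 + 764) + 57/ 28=237003/ 308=769.49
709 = 709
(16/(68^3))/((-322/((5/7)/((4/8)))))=-5/22147804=-0.00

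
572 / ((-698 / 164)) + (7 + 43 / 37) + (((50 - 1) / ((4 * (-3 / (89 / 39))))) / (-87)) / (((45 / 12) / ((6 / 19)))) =-1576153873064 / 12486935565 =-126.22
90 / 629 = 0.14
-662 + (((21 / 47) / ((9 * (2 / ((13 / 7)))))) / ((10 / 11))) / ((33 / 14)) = -2800169 / 4230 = -661.98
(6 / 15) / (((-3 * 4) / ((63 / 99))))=-7 / 330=-0.02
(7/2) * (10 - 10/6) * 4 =116.67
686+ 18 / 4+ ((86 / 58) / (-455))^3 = 3172647793258361 / 4594710779750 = 690.50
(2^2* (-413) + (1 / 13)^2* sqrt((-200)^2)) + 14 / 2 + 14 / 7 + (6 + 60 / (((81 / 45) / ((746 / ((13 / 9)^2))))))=1737747 / 169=10282.53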